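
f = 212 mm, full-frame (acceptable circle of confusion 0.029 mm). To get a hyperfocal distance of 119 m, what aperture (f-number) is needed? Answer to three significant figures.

Rearrange H = f²/(N·c) + f for N: N = f² / ((H − f)·c).
N = 212² / ((119000 − 212) × 0.029) = 44944 / 3445 ≈ 13.

f/13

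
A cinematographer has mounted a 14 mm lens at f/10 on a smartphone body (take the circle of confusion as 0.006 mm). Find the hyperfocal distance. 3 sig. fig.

3.28 m

Hyperfocal distance H = f²/(N·c) + f = 14²/(10 × 0.006) + 14 = 196/0.06 + 14 ≈ 3280.7 mm ≈ 3.28 m.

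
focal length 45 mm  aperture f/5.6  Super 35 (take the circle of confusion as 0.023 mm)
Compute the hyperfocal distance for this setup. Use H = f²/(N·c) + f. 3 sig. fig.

Hyperfocal distance H = f²/(N·c) + f = 45²/(5.6 × 0.023) + 45 = 2025/0.1288 + 45 ≈ 15767.0 mm ≈ 15.8 m.

15.8 m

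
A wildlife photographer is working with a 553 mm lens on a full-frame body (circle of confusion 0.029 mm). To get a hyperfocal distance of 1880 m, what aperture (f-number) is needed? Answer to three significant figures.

f/5.61

Rearrange H = f²/(N·c) + f for N: N = f² / ((H − f)·c).
N = 553² / ((1880000 − 553) × 0.029) = 305809 / 54504 ≈ 5.61.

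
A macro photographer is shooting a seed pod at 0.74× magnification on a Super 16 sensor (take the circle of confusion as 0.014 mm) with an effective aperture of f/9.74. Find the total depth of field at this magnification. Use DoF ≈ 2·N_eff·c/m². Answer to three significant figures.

0.498 mm

At magnification m, DoF ≈ 2·N_eff·c/m² = 2 × 9.74 × 0.014 / 0.74² = 0.2727 / 0.5476 ≈ 0.498 mm.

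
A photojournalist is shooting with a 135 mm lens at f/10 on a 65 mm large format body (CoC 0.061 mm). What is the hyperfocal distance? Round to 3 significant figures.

30.0 m

Hyperfocal distance H = f²/(N·c) + f = 135²/(10 × 0.061) + 135 = 18225/0.61 + 135 ≈ 30012.0 mm ≈ 30.0 m.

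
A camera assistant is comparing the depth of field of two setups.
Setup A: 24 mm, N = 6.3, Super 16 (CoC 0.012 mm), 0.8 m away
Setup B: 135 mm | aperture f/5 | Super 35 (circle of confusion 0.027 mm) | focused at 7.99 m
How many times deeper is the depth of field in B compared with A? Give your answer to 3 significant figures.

Setup A: H = 24²/(6.3×0.012) + 24 ≈ 7643.0 mm; DoF = Df − Dn = 890.72 − 726.05 ≈ 164.67 mm.
Setup B: H = 135²/(5×0.027) + 135 ≈ 135135.0 mm; DoF = Df − Dn = 8483.62 − 7550.66 ≈ 932.96 mm.
Ratio = 932.96 / 164.67 ≈ 5.67.

5.67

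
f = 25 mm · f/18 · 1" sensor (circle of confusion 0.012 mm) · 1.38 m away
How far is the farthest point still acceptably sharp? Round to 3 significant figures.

Hyperfocal distance H = f²/(N·c) + f = 25²/(18 × 0.012) + 25 = 625/0.216 + 25 ≈ 2918.5 mm ≈ 2.919 m.
Far limit Df = s·(H − f)/(H − s) = 1380 × (2918.5 − 25) / (2918.5 − 1380) = 1380 × 2893.5 / 1538.5 ≈ 2595.4 mm ≈ 2.60 m.

2.60 m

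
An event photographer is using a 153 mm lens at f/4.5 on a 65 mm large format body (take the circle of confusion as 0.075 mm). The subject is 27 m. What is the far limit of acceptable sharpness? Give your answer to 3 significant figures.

44.1 m

Hyperfocal distance H = f²/(N·c) + f = 153²/(4.5 × 0.075) + 153 = 23409/0.3375 + 153 ≈ 69513.0 mm ≈ 69.51 m.
Far limit Df = s·(H − f)/(H − s) = 27000 × (69513.0 − 153) / (69513.0 − 27000) = 27000 × 69360.0 / 42513.0 ≈ 44051 mm ≈ 44.1 m.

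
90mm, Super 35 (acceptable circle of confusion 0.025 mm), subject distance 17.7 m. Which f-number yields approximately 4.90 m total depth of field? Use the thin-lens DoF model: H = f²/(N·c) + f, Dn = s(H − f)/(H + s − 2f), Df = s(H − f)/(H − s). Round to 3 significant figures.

f/2.50

Write h = H − f = f²/(N·c). The thin-lens limits are Dn = s·h/(h + (s−f)) and Df = s·h/(h − (s−f)), so DoF = Df − Dn = 2·s·(s−f)·h / (h² − (s−f)²).
That is a quadratic in h: DoF·h² − 2·s·(s−f)·h − DoF·(s−f)² = 0 ⇒ h = (s−f)·(s + √(s² + DoF²)) / DoF = 17610 × (17700 + √(17700² + 4900²)) / 4900 = 17610 × (17700 + 18365.7) / 4900 ≈ 129616 mm.
Then N = f²/(c·h) = 90² / (0.025 × 129616) = 8100 / 3240.4 ≈ 2.50.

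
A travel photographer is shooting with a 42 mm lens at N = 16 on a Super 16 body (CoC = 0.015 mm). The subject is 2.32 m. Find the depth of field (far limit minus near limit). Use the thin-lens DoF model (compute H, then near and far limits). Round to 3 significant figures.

Hyperfocal distance H = f²/(N·c) + f = 42²/(16 × 0.015) + 42 = 1764/0.24 + 42 ≈ 7392.0 mm ≈ 7.392 m.
Near limit Dn = s·(H − f)/(H + s − 2f) = 2320 × (7392.0 − 42) / (7392.0 + 2320 − 2 × 42) = 2320 × 7350.0 / 9628.0 ≈ 1771.1 mm.
Far limit Df = s·(H − f)/(H − s) = 2320 × (7392.0 − 42) / (7392.0 − 2320) = 2320 × 7350.0 / 5072.0 ≈ 3362.0 mm.
Depth of field = Df − Dn = 3362.0 − 1771.1 ≈ 1590.9 mm ≈ 1.59 m.

1.59 m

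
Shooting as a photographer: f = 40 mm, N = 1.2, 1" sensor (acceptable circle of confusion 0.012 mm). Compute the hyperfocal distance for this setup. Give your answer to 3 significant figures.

Hyperfocal distance H = f²/(N·c) + f = 40²/(1.2 × 0.012) + 40 = 1600/0.0144 + 40 ≈ 111151.1 mm ≈ 111 m.

111 m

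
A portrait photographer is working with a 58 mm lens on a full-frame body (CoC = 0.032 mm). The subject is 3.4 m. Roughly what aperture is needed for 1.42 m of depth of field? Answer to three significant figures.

f/6.30

Write h = H − f = f²/(N·c). The thin-lens limits are Dn = s·h/(h + (s−f)) and Df = s·h/(h − (s−f)), so DoF = Df − Dn = 2·s·(s−f)·h / (h² − (s−f)²).
That is a quadratic in h: DoF·h² − 2·s·(s−f)·h − DoF·(s−f)² = 0 ⇒ h = (s−f)·(s + √(s² + DoF²)) / DoF = 3342 × (3400 + √(3400² + 1420²)) / 1420 = 3342 × (3400 + 3684.62) / 1420 ≈ 16674 mm.
Then N = f²/(c·h) = 58² / (0.032 × 16674) = 3364 / 533.56 ≈ 6.30.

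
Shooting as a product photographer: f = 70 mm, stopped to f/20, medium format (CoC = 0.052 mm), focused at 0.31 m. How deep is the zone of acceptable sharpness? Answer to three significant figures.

31.7 mm

Hyperfocal distance H = f²/(N·c) + f = 70²/(20 × 0.052) + 70 = 4900/1.04 + 70 ≈ 4781.5 mm ≈ 4.782 m.
Near limit Dn = s·(H − f)/(H + s − 2f) = 310 × (4781.5 − 70) / (4781.5 + 310 − 2 × 70) = 310 × 4711.5 / 4951.5 ≈ 294.974 mm.
Far limit Df = s·(H − f)/(H − s) = 310 × (4781.5 − 70) / (4781.5 − 310) = 310 × 4711.5 / 4471.5 ≈ 326.639 mm.
Depth of field = Df − Dn = 326.639 − 294.974 ≈ 31.665 mm.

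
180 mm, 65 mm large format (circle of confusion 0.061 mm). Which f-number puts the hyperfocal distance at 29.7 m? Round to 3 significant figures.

f/18

Rearrange H = f²/(N·c) + f for N: N = f² / ((H − f)·c).
N = 180² / ((29700 − 180) × 0.061) = 32400 / 1801 ≈ 18.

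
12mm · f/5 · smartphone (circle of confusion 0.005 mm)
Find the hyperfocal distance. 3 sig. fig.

Hyperfocal distance H = f²/(N·c) + f = 12²/(5 × 0.005) + 12 = 144/0.025 + 12 ≈ 5772.0 mm ≈ 5.77 m.

5.77 m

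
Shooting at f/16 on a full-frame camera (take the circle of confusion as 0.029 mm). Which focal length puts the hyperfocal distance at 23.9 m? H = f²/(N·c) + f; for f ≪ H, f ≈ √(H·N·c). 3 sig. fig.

105 mm

From H = f²/(N·c) + f, with f ≪ H: f ≈ √(H·N·c) = √(23900 × 16 × 0.029) = √11090 ≈ 105.3 mm.
The +f correction barely moves this — solving exactly, f² + N·c·f − N·c·H = 0 ⇒ f = (−N·c + √((N·c)² + 4·N·c·H))/2 = (−0.464 + √44359)/2 ≈ 105.08 mm, so f ≈ 105 mm.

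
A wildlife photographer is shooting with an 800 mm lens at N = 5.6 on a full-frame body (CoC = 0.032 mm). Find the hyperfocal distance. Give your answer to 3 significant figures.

Hyperfocal distance H = f²/(N·c) + f = 800²/(5.6 × 0.032) + 800 = 640000/0.1792 + 800 ≈ 3572228.6 mm ≈ 3570 m.

3570 m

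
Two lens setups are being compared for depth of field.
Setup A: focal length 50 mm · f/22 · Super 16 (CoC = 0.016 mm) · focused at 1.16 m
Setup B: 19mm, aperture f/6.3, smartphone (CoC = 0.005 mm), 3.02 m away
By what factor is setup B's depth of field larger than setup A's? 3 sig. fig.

Setup A: H = 50²/(22×0.016) + 50 ≈ 7152.3 mm; DoF = Df − Dn = 1374.88 − 1003.21 ≈ 371.67 mm.
Setup B: H = 19²/(6.3×0.005) + 19 ≈ 11479.3 mm; DoF = Df − Dn = 4091.4 − 2393.3 ≈ 1698.1 mm.
Ratio = 1698.1 / 371.67 ≈ 4.57.

4.57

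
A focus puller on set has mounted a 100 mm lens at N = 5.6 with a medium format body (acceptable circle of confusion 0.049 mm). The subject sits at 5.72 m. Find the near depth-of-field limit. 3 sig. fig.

Hyperfocal distance H = f²/(N·c) + f = 100²/(5.6 × 0.049) + 100 = 10000/0.2744 + 100 ≈ 36543.1 mm ≈ 36.54 m.
Near limit Dn = s·(H − f)/(H + s − 2f) = 5720 × (36543.1 − 100) / (36543.1 + 5720 − 2 × 100) = 5720 × 36443.1 / 42063.1 ≈ 4955.8 mm ≈ 4.96 m.

4.96 m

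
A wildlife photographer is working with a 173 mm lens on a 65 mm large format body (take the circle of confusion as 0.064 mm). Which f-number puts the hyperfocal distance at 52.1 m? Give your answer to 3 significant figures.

f/9.01

Rearrange H = f²/(N·c) + f for N: N = f² / ((H − f)·c).
N = 173² / ((52100 − 173) × 0.064) = 29929 / 3323 ≈ 9.01.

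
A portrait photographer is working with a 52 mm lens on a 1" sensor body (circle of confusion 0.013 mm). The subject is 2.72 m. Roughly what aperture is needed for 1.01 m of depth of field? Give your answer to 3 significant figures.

f/14

Write h = H − f = f²/(N·c). The thin-lens limits are Dn = s·h/(h + (s−f)) and Df = s·h/(h − (s−f)), so DoF = Df − Dn = 2·s·(s−f)·h / (h² − (s−f)²).
That is a quadratic in h: DoF·h² − 2·s·(s−f)·h − DoF·(s−f)² = 0 ⇒ h = (s−f)·(s + √(s² + DoF²)) / DoF = 2668 × (2720 + √(2720² + 1010²)) / 1010 = 2668 × (2720 + 2901.47) / 1010 ≈ 14850 mm.
Then N = f²/(c·h) = 52² / (0.013 × 14850) = 2704 / 193.04 ≈ 14.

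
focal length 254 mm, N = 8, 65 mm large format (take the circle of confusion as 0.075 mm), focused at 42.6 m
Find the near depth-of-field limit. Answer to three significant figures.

30.6 m

Hyperfocal distance H = f²/(N·c) + f = 254²/(8 × 0.075) + 254 = 64516/0.6 + 254 ≈ 107780.7 mm ≈ 107.8 m.
Near limit Dn = s·(H − f)/(H + s − 2f) = 42600 × (107780.7 − 254) / (107780.7 + 42600 − 2 × 254) = 42600 × 107526.7 / 149872.7 ≈ 30564 mm ≈ 30.6 m.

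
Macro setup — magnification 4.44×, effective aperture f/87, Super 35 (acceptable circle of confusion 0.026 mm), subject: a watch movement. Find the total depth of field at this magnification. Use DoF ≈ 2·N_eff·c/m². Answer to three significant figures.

0.229 mm

At magnification m, DoF ≈ 2·N_eff·c/m² = 2 × 87 × 0.026 / 4.44² = 4.524 / 19.71 ≈ 0.229 mm.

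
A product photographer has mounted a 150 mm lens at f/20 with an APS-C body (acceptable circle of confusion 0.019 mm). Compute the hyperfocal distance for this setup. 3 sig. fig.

Hyperfocal distance H = f²/(N·c) + f = 150²/(20 × 0.019) + 150 = 22500/0.38 + 150 ≈ 59360.5 mm ≈ 59.4 m.

59.4 m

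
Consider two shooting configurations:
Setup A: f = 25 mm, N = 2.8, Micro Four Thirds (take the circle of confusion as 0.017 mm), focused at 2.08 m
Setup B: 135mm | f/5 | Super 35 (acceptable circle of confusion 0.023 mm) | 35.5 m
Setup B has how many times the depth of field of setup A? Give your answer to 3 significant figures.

Setup A: H = 25²/(2.8×0.017) + 25 ≈ 13155.3 mm; DoF = Df − Dn = 2465.94 − 1798.52 ≈ 667.42 mm.
Setup B: H = 135²/(5×0.023) + 135 ≈ 158613.3 mm; DoF = Df − Dn = 45698 − 29023 ≈ 16675 mm.
Ratio = 16675 / 667.42 ≈ 25.0.

25.0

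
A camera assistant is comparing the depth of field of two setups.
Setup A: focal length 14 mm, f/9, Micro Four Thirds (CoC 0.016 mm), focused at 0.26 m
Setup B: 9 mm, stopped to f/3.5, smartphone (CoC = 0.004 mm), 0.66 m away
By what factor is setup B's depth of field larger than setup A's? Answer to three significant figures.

Setup A: H = 14²/(9×0.016) + 14 ≈ 1375.1 mm; DoF = Df − Dn = 317.358 − 220.202 ≈ 97.156 mm.
Setup B: H = 9²/(3.5×0.004) + 9 ≈ 5794.7 mm; DoF = Df − Dn = 743.68 − 593.25 ≈ 150.43 mm.
Ratio = 150.43 / 97.156 ≈ 1.55.

1.55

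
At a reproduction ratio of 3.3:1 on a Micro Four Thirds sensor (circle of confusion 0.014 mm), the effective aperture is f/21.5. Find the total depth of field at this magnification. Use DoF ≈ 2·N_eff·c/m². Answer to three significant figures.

At magnification m, DoF ≈ 2·N_eff·c/m² = 2 × 21.5 × 0.014 / 3.3² = 0.602 / 10.89 ≈ 0.0553 mm.

0.0553 mm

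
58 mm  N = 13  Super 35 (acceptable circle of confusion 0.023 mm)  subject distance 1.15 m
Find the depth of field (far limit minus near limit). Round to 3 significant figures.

Hyperfocal distance H = f²/(N·c) + f = 58²/(13 × 0.023) + 58 = 3364/0.299 + 58 ≈ 11308.8 mm ≈ 11.31 m.
Near limit Dn = s·(H − f)/(H + s − 2f) = 1150 × (11308.8 − 58) / (11308.8 + 1150 − 2 × 58) = 1150 × 11250.8 / 12342.8 ≈ 1048.26 mm.
Far limit Df = s·(H − f)/(H − s) = 1150 × (11308.8 − 58) / (11308.8 − 1150) = 1150 × 11250.8 / 10158.8 ≈ 1273.62 mm.
Depth of field = Df − Dn = 1273.62 − 1048.26 ≈ 225.36 mm.

225 mm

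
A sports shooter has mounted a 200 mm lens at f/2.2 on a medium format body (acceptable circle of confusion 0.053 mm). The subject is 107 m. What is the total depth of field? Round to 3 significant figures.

Hyperfocal distance H = f²/(N·c) + f = 200²/(2.2 × 0.053) + 200 = 40000/0.1166 + 200 ≈ 343253.2 mm ≈ 343.3 m.
Near limit Dn = s·(H − f)/(H + s − 2f) = 107000 × (343253.2 − 200) / (343253.2 + 107000 − 2 × 200) = 107000 × 343053.2 / 449853.2 ≈ 81597 mm.
Far limit Df = s·(H − f)/(H − s) = 107000 × (343253.2 − 200) / (343253.2 − 107000) = 107000 × 343053.2 / 236253.2 ≈ 155370 mm.
Depth of field = Df − Dn = 155370 − 81597 ≈ 73773 mm ≈ 73.8 m.

73.8 m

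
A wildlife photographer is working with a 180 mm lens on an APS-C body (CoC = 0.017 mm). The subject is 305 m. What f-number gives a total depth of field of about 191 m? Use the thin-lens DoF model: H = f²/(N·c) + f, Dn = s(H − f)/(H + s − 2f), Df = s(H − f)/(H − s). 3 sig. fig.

f/1.80

Write h = H − f = f²/(N·c). The thin-lens limits are Dn = s·h/(h + (s−f)) and Df = s·h/(h − (s−f)), so DoF = Df − Dn = 2·s·(s−f)·h / (h² − (s−f)²).
That is a quadratic in h: DoF·h² − 2·s·(s−f)·h − DoF·(s−f)² = 0 ⇒ h = (s−f)·(s + √(s² + DoF²)) / DoF = 304820 × (305000 + √(305000² + 191000²)) / 191000 = 304820 × (305000 + 359869) / 191000 ≈ 1061076 mm.
Then N = f²/(c·h) = 180² / (0.017 × 1061076) = 32400 / 18038 ≈ 1.80.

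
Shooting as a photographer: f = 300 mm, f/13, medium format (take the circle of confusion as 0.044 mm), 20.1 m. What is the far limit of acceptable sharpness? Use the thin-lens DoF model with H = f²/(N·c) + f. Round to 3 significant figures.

Hyperfocal distance H = f²/(N·c) + f = 300²/(13 × 0.044) + 300 = 90000/0.572 + 300 ≈ 157642.7 mm ≈ 157.6 m.
Far limit Df = s·(H − f)/(H − s) = 20100 × (157642.7 − 300) / (157642.7 − 20100) = 20100 × 157342.7 / 137542.7 ≈ 22994 mm ≈ 23.0 m.

23.0 m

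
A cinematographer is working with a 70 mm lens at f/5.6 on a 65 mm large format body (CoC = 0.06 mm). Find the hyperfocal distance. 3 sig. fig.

Hyperfocal distance H = f²/(N·c) + f = 70²/(5.6 × 0.06) + 70 = 4900/0.336 + 70 ≈ 14653.3 mm ≈ 14.7 m.

14.7 m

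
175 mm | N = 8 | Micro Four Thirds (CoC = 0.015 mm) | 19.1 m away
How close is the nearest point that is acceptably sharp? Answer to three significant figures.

Hyperfocal distance H = f²/(N·c) + f = 175²/(8 × 0.015) + 175 = 30625/0.12 + 175 ≈ 255383.3 mm ≈ 255.4 m.
Near limit Dn = s·(H − f)/(H + s − 2f) = 19100 × (255383.3 − 175) / (255383.3 + 19100 − 2 × 175) = 19100 × 255208.3 / 274133.3 ≈ 17781 mm ≈ 17.8 m.

17.8 m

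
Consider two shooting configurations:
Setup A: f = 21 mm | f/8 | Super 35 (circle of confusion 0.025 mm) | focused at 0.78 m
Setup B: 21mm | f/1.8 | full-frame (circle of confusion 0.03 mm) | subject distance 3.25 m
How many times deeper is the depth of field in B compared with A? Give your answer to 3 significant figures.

Setup A: H = 21²/(8×0.025) + 21 ≈ 2226.0 mm; DoF = Df − Dn = 1189.42 − 580.26 ≈ 609.16 mm.
Setup B: H = 21²/(1.8×0.03) + 21 ≈ 8187.7 mm; DoF = Df − Dn = 5375.3 − 2329.1 ≈ 3046.2 mm.
Ratio = 3046.2 / 609.16 ≈ 5.00.

5.00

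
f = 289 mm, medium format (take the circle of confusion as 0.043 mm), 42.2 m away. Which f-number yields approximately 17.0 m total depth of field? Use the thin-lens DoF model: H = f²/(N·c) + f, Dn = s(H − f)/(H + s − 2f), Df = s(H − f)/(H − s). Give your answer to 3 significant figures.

f/8.98

Write h = H − f = f²/(N·c). The thin-lens limits are Dn = s·h/(h + (s−f)) and Df = s·h/(h − (s−f)), so DoF = Df − Dn = 2·s·(s−f)·h / (h² − (s−f)²).
That is a quadratic in h: DoF·h² − 2·s·(s−f)·h − DoF·(s−f)² = 0 ⇒ h = (s−f)·(s + √(s² + DoF²)) / DoF = 41911 × (42200 + √(42200² + 17000²)) / 17000 = 41911 × (42200 + 45495.5) / 17000 ≈ 216200 mm.
Then N = f²/(c·h) = 289² / (0.043 × 216200) = 83521 / 9296.6 ≈ 8.98.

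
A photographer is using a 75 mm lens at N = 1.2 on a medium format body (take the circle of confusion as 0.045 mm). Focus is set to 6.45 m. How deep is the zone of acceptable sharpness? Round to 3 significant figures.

Hyperfocal distance H = f²/(N·c) + f = 75²/(1.2 × 0.045) + 75 = 5625/0.054 + 75 ≈ 104241.7 mm ≈ 104.2 m.
Near limit Dn = s·(H − f)/(H + s − 2f) = 6450 × (104241.7 − 75) / (104241.7 + 6450 − 2 × 75) = 6450 × 104166.7 / 110541.7 ≈ 6078.02 mm.
Far limit Df = s·(H − f)/(H − s) = 6450 × (104241.7 − 75) / (104241.7 − 6450) = 6450 × 104166.7 / 97791.7 ≈ 6870.47 mm.
Depth of field = Df − Dn = 6870.47 − 6078.02 ≈ 792.45 mm ≈ 0.792 m.

0.792 m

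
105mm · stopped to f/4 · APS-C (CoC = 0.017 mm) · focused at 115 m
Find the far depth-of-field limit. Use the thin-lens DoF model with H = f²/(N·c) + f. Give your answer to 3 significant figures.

Hyperfocal distance H = f²/(N·c) + f = 105²/(4 × 0.017) + 105 = 11025/0.068 + 105 ≈ 162237.4 mm ≈ 162.2 m.
Far limit Df = s·(H − f)/(H − s) = 115000 × (162237.4 − 105) / (162237.4 − 115000) = 115000 × 162132.4 / 47237.4 ≈ 394713 mm ≈ 395 m.

395 m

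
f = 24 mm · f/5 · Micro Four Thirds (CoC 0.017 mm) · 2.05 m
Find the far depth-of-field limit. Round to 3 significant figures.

Hyperfocal distance H = f²/(N·c) + f = 24²/(5 × 0.017) + 24 = 576/0.085 + 24 ≈ 6800.5 mm ≈ 6.800 m.
Far limit Df = s·(H − f)/(H − s) = 2050 × (6800.5 − 24) / (6800.5 − 2050) = 2050 × 6776.5 / 4750.5 ≈ 2924.3 mm ≈ 2.92 m.

2.92 m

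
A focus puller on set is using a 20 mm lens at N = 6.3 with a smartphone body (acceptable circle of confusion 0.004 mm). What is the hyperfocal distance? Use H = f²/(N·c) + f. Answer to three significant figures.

Hyperfocal distance H = f²/(N·c) + f = 20²/(6.3 × 0.004) + 20 = 400/0.0252 + 20 ≈ 15893.0 mm ≈ 15.9 m.

15.9 m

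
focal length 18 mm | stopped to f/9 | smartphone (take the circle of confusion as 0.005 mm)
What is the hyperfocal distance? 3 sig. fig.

7.22 m

Hyperfocal distance H = f²/(N·c) + f = 18²/(9 × 0.005) + 18 = 324/0.045 + 18 ≈ 7218.0 mm ≈ 7.22 m.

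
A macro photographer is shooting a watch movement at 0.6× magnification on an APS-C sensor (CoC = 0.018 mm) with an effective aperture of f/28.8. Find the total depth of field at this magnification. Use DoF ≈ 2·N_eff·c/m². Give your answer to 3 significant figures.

2.88 mm

At magnification m, DoF ≈ 2·N_eff·c/m² = 2 × 28.8 × 0.018 / 0.6² = 1.037 / 0.36 ≈ 2.88 mm.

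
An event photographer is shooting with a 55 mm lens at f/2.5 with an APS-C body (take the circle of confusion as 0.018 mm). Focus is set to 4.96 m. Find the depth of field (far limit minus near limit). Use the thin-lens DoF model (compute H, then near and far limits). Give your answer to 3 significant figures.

0.728 m

Hyperfocal distance H = f²/(N·c) + f = 55²/(2.5 × 0.018) + 55 = 3025/0.045 + 55 ≈ 67277.2 mm ≈ 67.28 m.
Near limit Dn = s·(H − f)/(H + s − 2f) = 4960 × (67277.2 − 55) / (67277.2 + 4960 − 2 × 55) = 4960 × 67222.2 / 72127.2 ≈ 4622.70 mm.
Far limit Df = s·(H − f)/(H − s) = 4960 × (67277.2 − 55) / (67277.2 − 4960) = 4960 × 67222.2 / 62317.2 ≈ 5350.40 mm.
Depth of field = Df − Dn = 5350.40 − 4622.70 ≈ 727.70 mm ≈ 0.728 m.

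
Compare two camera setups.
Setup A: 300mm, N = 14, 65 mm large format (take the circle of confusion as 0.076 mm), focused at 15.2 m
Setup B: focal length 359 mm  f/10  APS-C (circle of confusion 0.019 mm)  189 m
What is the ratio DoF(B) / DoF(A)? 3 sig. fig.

20.6

Setup A: H = 300²/(14×0.076) + 300 ≈ 84886.5 mm; DoF = Df − Dn = 18450.0 − 12923.5 ≈ 5526.5 mm.
Setup B: H = 359²/(10×0.019) + 359 ≈ 678680.1 mm; DoF = Df − Dn = 261809 − 147876 ≈ 113933 mm.
Ratio = 113933 / 5526.5 ≈ 20.6.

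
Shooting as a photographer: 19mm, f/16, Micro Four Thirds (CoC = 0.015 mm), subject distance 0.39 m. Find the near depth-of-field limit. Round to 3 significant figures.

313 mm

Hyperfocal distance H = f²/(N·c) + f = 19²/(16 × 0.015) + 19 = 361/0.24 + 19 ≈ 1523.2 mm ≈ 1.523 m.
Near limit Dn = s·(H − f)/(H + s − 2f) = 390 × (1523.2 − 19) / (1523.2 + 390 − 2 × 19) = 390 × 1504.2 / 1875.2 ≈ 312.84 mm.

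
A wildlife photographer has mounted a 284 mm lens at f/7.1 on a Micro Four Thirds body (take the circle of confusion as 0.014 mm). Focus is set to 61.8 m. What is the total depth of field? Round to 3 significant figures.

9.42 m

Hyperfocal distance H = f²/(N·c) + f = 284²/(7.1 × 0.014) + 284 = 80656/0.0994 + 284 ≈ 811712.6 mm ≈ 811.7 m.
Near limit Dn = s·(H − f)/(H + s − 2f) = 61800 × (811712.6 − 284) / (811712.6 + 61800 − 2 × 284) = 61800 × 811428.6 / 872944.6 ≈ 57445.0 mm.
Far limit Df = s·(H − f)/(H − s) = 61800 × (811712.6 − 284) / (811712.6 − 61800) = 61800 × 811428.6 / 749912.6 ≈ 66869.5 mm.
Depth of field = Df − Dn = 66869.5 − 57445.0 ≈ 9424.5 mm ≈ 9.42 m.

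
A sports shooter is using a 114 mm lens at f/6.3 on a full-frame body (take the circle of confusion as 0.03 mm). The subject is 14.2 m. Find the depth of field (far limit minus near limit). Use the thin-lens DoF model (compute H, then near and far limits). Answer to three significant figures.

Hyperfocal distance H = f²/(N·c) + f = 114²/(6.3 × 0.03) + 114 = 12996/0.189 + 114 ≈ 68875.9 mm ≈ 68.88 m.
Near limit Dn = s·(H − f)/(H + s − 2f) = 14200 × (68875.9 − 114) / (68875.9 + 14200 − 2 × 114) = 14200 × 68761.9 / 82847.9 ≈ 11785.7 mm.
Far limit Df = s·(H − f)/(H − s) = 14200 × (68875.9 − 114) / (68875.9 − 14200) = 14200 × 68761.9 / 54675.9 ≈ 17858.3 mm.
Depth of field = Df − Dn = 17858.3 − 11785.7 ≈ 6072.6 mm ≈ 6.07 m.

6.07 m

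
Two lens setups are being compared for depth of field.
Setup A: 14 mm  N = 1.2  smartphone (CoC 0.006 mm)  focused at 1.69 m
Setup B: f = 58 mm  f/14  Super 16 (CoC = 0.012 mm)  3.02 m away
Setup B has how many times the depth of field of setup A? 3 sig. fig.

Setup A: H = 14²/(1.2×0.006) + 14 ≈ 27236.2 mm; DoF = Df − Dn = 1800.88 − 1591.99 ≈ 208.89 mm.
Setup B: H = 58²/(14×0.012) + 58 ≈ 20081.8 mm; DoF = Df − Dn = 3544.28 − 2630.84 ≈ 913.44 mm.
Ratio = 913.44 / 208.89 ≈ 4.37.

4.37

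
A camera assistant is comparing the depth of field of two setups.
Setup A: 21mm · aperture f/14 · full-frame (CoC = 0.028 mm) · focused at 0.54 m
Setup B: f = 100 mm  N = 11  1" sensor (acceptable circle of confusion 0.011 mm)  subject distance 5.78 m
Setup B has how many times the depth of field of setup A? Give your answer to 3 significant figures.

1.26

Setup A: H = 21²/(14×0.028) + 21 ≈ 1146.0 mm; DoF = Df − Dn = 1002.48 − 369.53 ≈ 632.95 mm.
Setup B: H = 100²/(11×0.011) + 100 ≈ 82744.6 mm; DoF = Df − Dn = 6206.56 − 5408.30 ≈ 798.26 mm.
Ratio = 798.26 / 632.95 ≈ 1.26.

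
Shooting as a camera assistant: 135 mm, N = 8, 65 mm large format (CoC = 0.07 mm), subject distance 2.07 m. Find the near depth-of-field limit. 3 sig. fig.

1.95 m

Hyperfocal distance H = f²/(N·c) + f = 135²/(8 × 0.07) + 135 = 18225/0.56 + 135 ≈ 32679.6 mm ≈ 32.68 m.
Near limit Dn = s·(H − f)/(H + s − 2f) = 2070 × (32679.6 − 135) / (32679.6 + 2070 − 2 × 135) = 2070 × 32544.6 / 34479.6 ≈ 1953.8 mm ≈ 1.95 m.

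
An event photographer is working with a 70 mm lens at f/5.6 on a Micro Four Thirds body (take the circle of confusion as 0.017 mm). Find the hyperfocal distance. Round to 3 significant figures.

51.5 m

Hyperfocal distance H = f²/(N·c) + f = 70²/(5.6 × 0.017) + 70 = 4900/0.0952 + 70 ≈ 51540.6 mm ≈ 51.5 m.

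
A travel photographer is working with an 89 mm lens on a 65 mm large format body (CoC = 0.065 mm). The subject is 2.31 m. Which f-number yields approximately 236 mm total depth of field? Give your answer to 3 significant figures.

f/2.80

Write h = H − f = f²/(N·c). The thin-lens limits are Dn = s·h/(h + (s−f)) and Df = s·h/(h − (s−f)), so DoF = Df − Dn = 2·s·(s−f)·h / (h² − (s−f)²).
That is a quadratic in h: DoF·h² − 2·s·(s−f)·h − DoF·(s−f)² = 0 ⇒ h = (s−f)·(s + √(s² + DoF²)) / DoF = 2221 × (2310 + √(2310² + 236²)) / 236 = 2221 × (2310 + 2322.02) / 236 ≈ 43592 mm.
Then N = f²/(c·h) = 89² / (0.065 × 43592) = 7921 / 2833.5 ≈ 2.80.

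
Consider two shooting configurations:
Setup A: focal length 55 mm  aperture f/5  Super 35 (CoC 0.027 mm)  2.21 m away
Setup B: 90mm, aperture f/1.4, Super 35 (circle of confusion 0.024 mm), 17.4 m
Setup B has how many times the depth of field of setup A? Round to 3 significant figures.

5.85

Setup A: H = 55²/(5×0.027) + 55 ≈ 22462.4 mm; DoF = Df − Dn = 2445.16 − 2016.10 ≈ 429.06 mm.
Setup B: H = 90²/(1.4×0.024) + 90 ≈ 241161.4 mm; DoF = Df − Dn = 18746.0 − 16234.3 ≈ 2511.7 mm.
Ratio = 2511.7 / 429.06 ≈ 5.85.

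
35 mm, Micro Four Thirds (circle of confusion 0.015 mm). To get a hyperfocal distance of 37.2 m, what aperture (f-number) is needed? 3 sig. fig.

Rearrange H = f²/(N·c) + f for N: N = f² / ((H − f)·c).
N = 35² / ((37200 − 35) × 0.015) = 1225 / 557.5 ≈ 2.20.

f/2.20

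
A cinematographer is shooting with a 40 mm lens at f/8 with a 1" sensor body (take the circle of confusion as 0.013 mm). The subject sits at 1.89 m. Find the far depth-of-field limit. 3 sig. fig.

2.15 m

Hyperfocal distance H = f²/(N·c) + f = 40²/(8 × 0.013) + 40 = 1600/0.104 + 40 ≈ 15424.6 mm ≈ 15.42 m.
Far limit Df = s·(H − f)/(H − s) = 1890 × (15424.6 − 40) / (15424.6 − 1890) = 1890 × 15384.6 / 13534.6 ≈ 2148.3 mm ≈ 2.15 m.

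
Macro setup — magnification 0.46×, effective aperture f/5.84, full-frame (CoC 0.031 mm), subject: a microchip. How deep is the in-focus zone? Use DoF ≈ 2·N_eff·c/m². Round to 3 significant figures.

At magnification m, DoF ≈ 2·N_eff·c/m² = 2 × 5.84 × 0.031 / 0.46² = 0.3621 / 0.2116 ≈ 1.71 mm.

1.71 mm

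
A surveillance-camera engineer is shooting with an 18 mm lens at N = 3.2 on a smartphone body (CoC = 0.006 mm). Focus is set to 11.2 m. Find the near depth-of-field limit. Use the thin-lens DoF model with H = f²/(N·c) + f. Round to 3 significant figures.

6.74 m

Hyperfocal distance H = f²/(N·c) + f = 18²/(3.2 × 0.006) + 18 = 324/0.0192 + 18 ≈ 16893.0 mm ≈ 16.89 m.
Near limit Dn = s·(H − f)/(H + s − 2f) = 11200 × (16893.0 − 18) / (16893.0 + 11200 − 2 × 18) = 11200 × 16875.0 / 28057.0 ≈ 6736.3 mm ≈ 6.74 m.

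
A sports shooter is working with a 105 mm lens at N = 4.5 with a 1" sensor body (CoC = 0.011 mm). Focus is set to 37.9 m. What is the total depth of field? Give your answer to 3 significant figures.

Hyperfocal distance H = f²/(N·c) + f = 105²/(4.5 × 0.011) + 105 = 11025/0.0495 + 105 ≈ 222832.3 mm ≈ 222.8 m.
Near limit Dn = s·(H − f)/(H + s − 2f) = 37900 × (222832.3 − 105) / (222832.3 + 37900 − 2 × 105) = 37900 × 222727.3 / 260522.3 ≈ 32402 mm.
Far limit Df = s·(H − f)/(H − s) = 37900 × (222832.3 − 105) / (222832.3 − 37900) = 37900 × 222727.3 / 184932.3 ≈ 45646 mm.
Depth of field = Df − Dn = 45646 − 32402 ≈ 13244 mm ≈ 13.2 m.

13.2 m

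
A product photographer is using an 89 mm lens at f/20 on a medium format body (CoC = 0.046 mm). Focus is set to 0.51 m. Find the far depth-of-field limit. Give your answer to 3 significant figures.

0.536 m

Hyperfocal distance H = f²/(N·c) + f = 89²/(20 × 0.046) + 89 = 7921/0.92 + 89 ≈ 8698.8 mm ≈ 8.699 m.
Far limit Df = s·(H − f)/(H − s) = 510 × (8698.8 − 89) / (8698.8 − 510) = 510 × 8609.8 / 8188.8 ≈ 536.22 mm ≈ 0.536 m.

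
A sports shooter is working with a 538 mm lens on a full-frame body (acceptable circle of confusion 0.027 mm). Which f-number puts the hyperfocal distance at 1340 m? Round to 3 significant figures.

f/8

Rearrange H = f²/(N·c) + f for N: N = f² / ((H − f)·c).
N = 538² / ((1340000 − 538) × 0.027) = 289444 / 36165 ≈ 8.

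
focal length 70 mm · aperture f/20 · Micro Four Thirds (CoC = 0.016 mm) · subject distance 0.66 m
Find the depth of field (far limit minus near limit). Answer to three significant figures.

50.9 mm

Hyperfocal distance H = f²/(N·c) + f = 70²/(20 × 0.016) + 70 = 4900/0.32 + 70 ≈ 15382.5 mm ≈ 15.38 m.
Near limit Dn = s·(H − f)/(H + s − 2f) = 660 × (15382.5 − 70) / (15382.5 + 660 − 2 × 70) = 660 × 15312.5 / 15902.5 ≈ 635.513 mm.
Far limit Df = s·(H − f)/(H − s) = 660 × (15382.5 − 70) / (15382.5 − 660) = 660 × 15312.5 / 14722.5 ≈ 686.449 mm.
Depth of field = Df − Dn = 686.449 − 635.513 ≈ 50.936 mm.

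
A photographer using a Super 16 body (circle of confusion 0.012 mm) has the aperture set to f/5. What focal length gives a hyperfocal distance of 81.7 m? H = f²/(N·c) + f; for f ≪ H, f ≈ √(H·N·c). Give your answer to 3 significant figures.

From H = f²/(N·c) + f, with f ≪ H: f ≈ √(H·N·c) = √(81700 × 5 × 0.012) = √4902.0 ≈ 70.01 mm.
The +f correction barely moves this — solving exactly, f² + N·c·f − N·c·H = 0 ⇒ f = (−N·c + √((N·c)² + 4·N·c·H))/2 = (−0.06 + √19608)/2 ≈ 69.984 mm, so f ≈ 70.0 mm.

70.0 mm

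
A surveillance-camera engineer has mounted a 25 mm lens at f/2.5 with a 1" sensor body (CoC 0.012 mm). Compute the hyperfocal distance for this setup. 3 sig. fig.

Hyperfocal distance H = f²/(N·c) + f = 25²/(2.5 × 0.012) + 25 = 625/0.03 + 25 ≈ 20858.3 mm ≈ 20.9 m.

20.9 m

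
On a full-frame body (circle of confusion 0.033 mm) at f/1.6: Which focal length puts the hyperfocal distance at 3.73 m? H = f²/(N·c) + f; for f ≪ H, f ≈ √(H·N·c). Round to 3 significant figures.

From H = f²/(N·c) + f, with f ≪ H: f ≈ √(H·N·c) = √(3730 × 1.6 × 0.033) = √196.94 ≈ 14.03 mm.
The +f correction barely moves this — solving exactly, f² + N·c·f − N·c·H = 0 ⇒ f = (−N·c + √((N·c)² + 4·N·c·H))/2 = (−0.0528 + √787.78)/2 ≈ 14.007 mm, so f ≈ 14.0 mm.

14.0 mm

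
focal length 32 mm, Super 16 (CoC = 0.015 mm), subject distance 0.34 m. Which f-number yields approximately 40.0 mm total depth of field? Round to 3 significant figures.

Write h = H − f = f²/(N·c). The thin-lens limits are Dn = s·h/(h + (s−f)) and Df = s·h/(h − (s−f)), so DoF = Df − Dn = 2·s·(s−f)·h / (h² − (s−f)²).
That is a quadratic in h: DoF·h² − 2·s·(s−f)·h − DoF·(s−f)² = 0 ⇒ h = (s−f)·(s + √(s² + DoF²)) / DoF = 308 × (340 + √(340² + 40²)) / 40 = 308 × (340 + 342.345) / 40 ≈ 5254.1 mm.
Then N = f²/(c·h) = 32² / (0.015 × 5254.1) = 1024 / 78.811 ≈ 13.

f/13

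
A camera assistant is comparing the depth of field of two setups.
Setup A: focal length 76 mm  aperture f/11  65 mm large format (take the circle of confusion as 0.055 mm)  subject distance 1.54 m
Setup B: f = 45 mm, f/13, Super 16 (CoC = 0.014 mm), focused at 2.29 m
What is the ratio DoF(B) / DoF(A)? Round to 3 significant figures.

1.99

Setup A: H = 76²/(11×0.055) + 76 ≈ 9623.1 mm; DoF = Df − Dn = 1818.92 − 1335.25 ≈ 483.67 mm.
Setup B: H = 45²/(13×0.014) + 45 ≈ 11171.4 mm; DoF = Df − Dn = 2868.86 − 1905.52 ≈ 963.34 mm.
Ratio = 963.34 / 483.67 ≈ 1.99.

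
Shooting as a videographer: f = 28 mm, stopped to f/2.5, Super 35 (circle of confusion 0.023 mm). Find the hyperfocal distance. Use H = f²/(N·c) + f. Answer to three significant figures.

13.7 m

Hyperfocal distance H = f²/(N·c) + f = 28²/(2.5 × 0.023) + 28 = 784/0.0575 + 28 ≈ 13662.8 mm ≈ 13.7 m.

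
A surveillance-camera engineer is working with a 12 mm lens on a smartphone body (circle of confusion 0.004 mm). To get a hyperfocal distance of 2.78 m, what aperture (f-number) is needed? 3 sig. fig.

f/13

Rearrange H = f²/(N·c) + f for N: N = f² / ((H − f)·c).
N = 12² / ((2780 − 12) × 0.004) = 144 / 11.07 ≈ 13.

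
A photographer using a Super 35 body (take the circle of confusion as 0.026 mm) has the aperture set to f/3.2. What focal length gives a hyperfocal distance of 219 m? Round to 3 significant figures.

135 mm

From H = f²/(N·c) + f, with f ≪ H: f ≈ √(H·N·c) = √(219000 × 3.2 × 0.026) = √18221 ≈ 135.0 mm.
The +f correction barely moves this — solving exactly, f² + N·c·f − N·c·H = 0 ⇒ f = (−N·c + √((N·c)² + 4·N·c·H))/2 = (−0.0832 + √72883)/2 ≈ 134.94 mm, so f ≈ 135 mm.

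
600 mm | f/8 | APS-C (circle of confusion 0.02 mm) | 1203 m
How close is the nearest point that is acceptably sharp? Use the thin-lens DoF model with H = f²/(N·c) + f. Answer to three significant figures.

Hyperfocal distance H = f²/(N·c) + f = 600²/(8 × 0.02) + 600 = 360000/0.16 + 600 ≈ 2250600.0 mm ≈ 2251 m.
Near limit Dn = s·(H − f)/(H + s − 2f) = 1203000 × (2250600.0 − 600) / (2250600.0 + 1203000 − 2 × 600) = 1203000 × 2250000.0 / 3452400.0 ≈ 784020 mm ≈ 784 m.

784 m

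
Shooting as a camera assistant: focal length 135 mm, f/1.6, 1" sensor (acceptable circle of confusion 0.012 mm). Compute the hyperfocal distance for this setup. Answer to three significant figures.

Hyperfocal distance H = f²/(N·c) + f = 135²/(1.6 × 0.012) + 135 = 18225/0.0192 + 135 ≈ 949353.7 mm ≈ 949 m.

949 m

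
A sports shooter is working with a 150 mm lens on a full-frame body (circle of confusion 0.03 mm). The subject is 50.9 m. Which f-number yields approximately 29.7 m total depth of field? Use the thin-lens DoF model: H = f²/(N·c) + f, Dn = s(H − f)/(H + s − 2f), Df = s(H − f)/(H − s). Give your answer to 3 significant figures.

f/4

Write h = H − f = f²/(N·c). The thin-lens limits are Dn = s·h/(h + (s−f)) and Df = s·h/(h − (s−f)), so DoF = Df − Dn = 2·s·(s−f)·h / (h² − (s−f)²).
That is a quadratic in h: DoF·h² − 2·s·(s−f)·h − DoF·(s−f)² = 0 ⇒ h = (s−f)·(s + √(s² + DoF²)) / DoF = 50750 × (50900 + √(50900² + 29700²)) / 29700 = 50750 × (50900 + 58931.3) / 29700 ≈ 187675 mm.
Then N = f²/(c·h) = 150² / (0.03 × 187675) = 22500 / 5630.2 ≈ 4.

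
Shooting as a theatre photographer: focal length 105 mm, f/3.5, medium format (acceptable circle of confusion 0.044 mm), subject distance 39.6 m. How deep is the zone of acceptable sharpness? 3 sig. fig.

62.8 m

Hyperfocal distance H = f²/(N·c) + f = 105²/(3.5 × 0.044) + 105 = 11025/0.154 + 105 ≈ 71695.9 mm ≈ 71.70 m.
Near limit Dn = s·(H − f)/(H + s − 2f) = 39600 × (71695.9 − 105) / (71695.9 + 39600 − 2 × 105) = 39600 × 71590.9 / 111085.9 ≈ 25521 mm.
Far limit Df = s·(H − f)/(H − s) = 39600 × (71695.9 − 105) / (71695.9 − 39600) = 39600 × 71590.9 / 32095.9 ≈ 88329 mm.
Depth of field = Df − Dn = 88329 − 25521 ≈ 62808 mm ≈ 62.8 m.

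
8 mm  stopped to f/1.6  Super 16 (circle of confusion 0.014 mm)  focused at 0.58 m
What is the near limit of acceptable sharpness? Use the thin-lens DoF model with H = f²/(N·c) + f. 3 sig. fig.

Hyperfocal distance H = f²/(N·c) + f = 8²/(1.6 × 0.014) + 8 = 64/0.0224 + 8 ≈ 2865.1 mm ≈ 2.865 m.
Near limit Dn = s·(H − f)/(H + s − 2f) = 580 × (2865.1 − 8) / (2865.1 + 580 − 2 × 8) = 580 × 2857.1 / 3429.1 ≈ 483.25 mm.

483 mm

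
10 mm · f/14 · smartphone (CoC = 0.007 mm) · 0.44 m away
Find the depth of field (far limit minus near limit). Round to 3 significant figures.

Hyperfocal distance H = f²/(N·c) + f = 10²/(14 × 0.007) + 10 = 100/0.098 + 10 ≈ 1030.4 mm ≈ 1.030 m.
Near limit Dn = s·(H − f)/(H + s − 2f) = 440 × (1030.4 − 10) / (1030.4 + 440 − 2 × 10) = 440 × 1020.4 / 1450.4 ≈ 309.55 mm.
Far limit Df = s·(H − f)/(H − s) = 440 × (1030.4 − 10) / (1030.4 − 440) = 440 × 1020.4 / 590.4 ≈ 760.46 mm.
Depth of field = Df − Dn = 760.46 − 309.55 ≈ 450.91 mm.

451 mm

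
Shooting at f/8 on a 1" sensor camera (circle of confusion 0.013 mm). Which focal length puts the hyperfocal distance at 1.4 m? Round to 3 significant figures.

From H = f²/(N·c) + f, with f ≪ H: f ≈ √(H·N·c) = √(1400 × 8 × 0.013) = √145.60 ≈ 12.07 mm.
Exact: f² + N·c·f − N·c·H = 0 ⇒ f = (−N·c + √((N·c)² + 4·N·c·H))/2 = (−0.104 + √582.41)/2 ≈ 12.015 mm ≈ 12.0 mm.

12.0 mm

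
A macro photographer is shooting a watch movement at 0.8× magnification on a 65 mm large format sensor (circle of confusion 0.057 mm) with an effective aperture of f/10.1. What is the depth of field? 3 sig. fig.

1.80 mm

At magnification m, DoF ≈ 2·N_eff·c/m² = 2 × 10.1 × 0.057 / 0.8² = 1.151 / 0.64 ≈ 1.8 mm.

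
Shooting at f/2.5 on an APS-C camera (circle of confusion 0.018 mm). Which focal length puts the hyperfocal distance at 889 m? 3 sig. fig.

200 mm

From H = f²/(N·c) + f, with f ≪ H: f ≈ √(H·N·c) = √(889000 × 2.5 × 0.018) = √40005 ≈ 200.0 mm.
The +f correction barely moves this — solving exactly, f² + N·c·f − N·c·H = 0 ⇒ f = (−N·c + √((N·c)² + 4·N·c·H))/2 = (−0.045 + √160020)/2 ≈ 199.99 mm, so f ≈ 200 mm.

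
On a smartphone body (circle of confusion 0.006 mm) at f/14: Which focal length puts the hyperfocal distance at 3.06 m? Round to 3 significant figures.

From H = f²/(N·c) + f, with f ≪ H: f ≈ √(H·N·c) = √(3060 × 14 × 0.006) = √257.04 ≈ 16.03 mm.
The +f correction barely moves this — solving exactly, f² + N·c·f − N·c·H = 0 ⇒ f = (−N·c + √((N·c)² + 4·N·c·H))/2 = (−0.084 + √1028.2)/2 ≈ 15.991 mm, so f ≈ 16.0 mm.

16.0 mm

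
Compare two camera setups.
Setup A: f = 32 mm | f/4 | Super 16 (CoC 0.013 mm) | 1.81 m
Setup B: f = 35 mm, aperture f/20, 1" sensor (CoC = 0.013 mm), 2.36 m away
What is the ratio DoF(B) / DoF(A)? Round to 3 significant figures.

9.34

Setup A: H = 32²/(4×0.013) + 32 ≈ 19724.3 mm; DoF = Df − Dn = 1989.64 − 1660.11 ≈ 329.53 mm.
Setup B: H = 35²/(20×0.013) + 35 ≈ 4746.5 mm; DoF = Df − Dn = 4659.1 − 1580.2 ≈ 3078.9 mm.
Ratio = 3078.9 / 329.53 ≈ 9.34.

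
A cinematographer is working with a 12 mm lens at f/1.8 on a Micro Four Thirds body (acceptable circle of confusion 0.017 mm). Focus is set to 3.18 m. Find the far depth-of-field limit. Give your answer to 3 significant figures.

Hyperfocal distance H = f²/(N·c) + f = 12²/(1.8 × 0.017) + 12 = 144/0.0306 + 12 ≈ 4717.9 mm ≈ 4.718 m.
Far limit Df = s·(H − f)/(H − s) = 3180 × (4717.9 − 12) / (4717.9 − 3180) = 3180 × 4705.9 / 1537.9 ≈ 9730.7 mm ≈ 9.73 m.

9.73 m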